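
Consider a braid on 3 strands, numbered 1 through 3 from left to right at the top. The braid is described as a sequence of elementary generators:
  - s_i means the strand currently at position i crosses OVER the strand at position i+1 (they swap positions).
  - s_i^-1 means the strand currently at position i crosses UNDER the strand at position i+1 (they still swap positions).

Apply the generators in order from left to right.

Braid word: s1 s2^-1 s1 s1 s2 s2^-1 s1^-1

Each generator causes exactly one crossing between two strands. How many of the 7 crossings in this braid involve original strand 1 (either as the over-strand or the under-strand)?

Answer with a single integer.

Gen 1: crossing 1x2. Involves strand 1? yes. Count so far: 1
Gen 2: crossing 1x3. Involves strand 1? yes. Count so far: 2
Gen 3: crossing 2x3. Involves strand 1? no. Count so far: 2
Gen 4: crossing 3x2. Involves strand 1? no. Count so far: 2
Gen 5: crossing 3x1. Involves strand 1? yes. Count so far: 3
Gen 6: crossing 1x3. Involves strand 1? yes. Count so far: 4
Gen 7: crossing 2x3. Involves strand 1? no. Count so far: 4

Answer: 4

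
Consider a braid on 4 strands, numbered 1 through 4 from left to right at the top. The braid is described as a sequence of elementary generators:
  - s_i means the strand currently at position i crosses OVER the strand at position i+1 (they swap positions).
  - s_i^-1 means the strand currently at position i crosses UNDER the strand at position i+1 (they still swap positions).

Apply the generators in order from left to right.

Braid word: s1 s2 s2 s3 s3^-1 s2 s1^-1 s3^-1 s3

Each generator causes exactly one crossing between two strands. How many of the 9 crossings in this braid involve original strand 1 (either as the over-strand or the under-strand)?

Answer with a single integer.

Gen 1: crossing 1x2. Involves strand 1? yes. Count so far: 1
Gen 2: crossing 1x3. Involves strand 1? yes. Count so far: 2
Gen 3: crossing 3x1. Involves strand 1? yes. Count so far: 3
Gen 4: crossing 3x4. Involves strand 1? no. Count so far: 3
Gen 5: crossing 4x3. Involves strand 1? no. Count so far: 3
Gen 6: crossing 1x3. Involves strand 1? yes. Count so far: 4
Gen 7: crossing 2x3. Involves strand 1? no. Count so far: 4
Gen 8: crossing 1x4. Involves strand 1? yes. Count so far: 5
Gen 9: crossing 4x1. Involves strand 1? yes. Count so far: 6

Answer: 6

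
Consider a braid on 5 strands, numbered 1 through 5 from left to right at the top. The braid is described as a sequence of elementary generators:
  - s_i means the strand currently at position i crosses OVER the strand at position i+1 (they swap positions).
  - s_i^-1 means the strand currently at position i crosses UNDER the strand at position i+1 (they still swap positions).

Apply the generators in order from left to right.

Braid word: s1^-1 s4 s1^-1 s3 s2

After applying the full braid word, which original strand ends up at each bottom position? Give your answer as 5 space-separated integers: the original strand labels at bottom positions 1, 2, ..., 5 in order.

Answer: 1 5 2 3 4

Derivation:
Gen 1 (s1^-1): strand 1 crosses under strand 2. Perm now: [2 1 3 4 5]
Gen 2 (s4): strand 4 crosses over strand 5. Perm now: [2 1 3 5 4]
Gen 3 (s1^-1): strand 2 crosses under strand 1. Perm now: [1 2 3 5 4]
Gen 4 (s3): strand 3 crosses over strand 5. Perm now: [1 2 5 3 4]
Gen 5 (s2): strand 2 crosses over strand 5. Perm now: [1 5 2 3 4]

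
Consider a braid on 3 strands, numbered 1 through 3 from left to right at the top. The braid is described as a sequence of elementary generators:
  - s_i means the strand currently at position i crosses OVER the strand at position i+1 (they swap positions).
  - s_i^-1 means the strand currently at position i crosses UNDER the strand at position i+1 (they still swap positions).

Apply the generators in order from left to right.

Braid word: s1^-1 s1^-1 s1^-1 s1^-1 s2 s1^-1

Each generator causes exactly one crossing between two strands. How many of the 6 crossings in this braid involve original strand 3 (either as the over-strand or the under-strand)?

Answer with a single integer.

Answer: 2

Derivation:
Gen 1: crossing 1x2. Involves strand 3? no. Count so far: 0
Gen 2: crossing 2x1. Involves strand 3? no. Count so far: 0
Gen 3: crossing 1x2. Involves strand 3? no. Count so far: 0
Gen 4: crossing 2x1. Involves strand 3? no. Count so far: 0
Gen 5: crossing 2x3. Involves strand 3? yes. Count so far: 1
Gen 6: crossing 1x3. Involves strand 3? yes. Count so far: 2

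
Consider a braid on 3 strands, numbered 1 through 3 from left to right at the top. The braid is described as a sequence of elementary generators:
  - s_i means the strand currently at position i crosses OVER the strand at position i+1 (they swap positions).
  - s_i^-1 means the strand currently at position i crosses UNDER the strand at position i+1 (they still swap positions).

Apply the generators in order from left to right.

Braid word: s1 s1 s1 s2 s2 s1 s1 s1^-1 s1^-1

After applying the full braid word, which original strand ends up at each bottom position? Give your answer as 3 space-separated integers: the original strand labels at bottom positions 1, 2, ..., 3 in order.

Answer: 2 1 3

Derivation:
Gen 1 (s1): strand 1 crosses over strand 2. Perm now: [2 1 3]
Gen 2 (s1): strand 2 crosses over strand 1. Perm now: [1 2 3]
Gen 3 (s1): strand 1 crosses over strand 2. Perm now: [2 1 3]
Gen 4 (s2): strand 1 crosses over strand 3. Perm now: [2 3 1]
Gen 5 (s2): strand 3 crosses over strand 1. Perm now: [2 1 3]
Gen 6 (s1): strand 2 crosses over strand 1. Perm now: [1 2 3]
Gen 7 (s1): strand 1 crosses over strand 2. Perm now: [2 1 3]
Gen 8 (s1^-1): strand 2 crosses under strand 1. Perm now: [1 2 3]
Gen 9 (s1^-1): strand 1 crosses under strand 2. Perm now: [2 1 3]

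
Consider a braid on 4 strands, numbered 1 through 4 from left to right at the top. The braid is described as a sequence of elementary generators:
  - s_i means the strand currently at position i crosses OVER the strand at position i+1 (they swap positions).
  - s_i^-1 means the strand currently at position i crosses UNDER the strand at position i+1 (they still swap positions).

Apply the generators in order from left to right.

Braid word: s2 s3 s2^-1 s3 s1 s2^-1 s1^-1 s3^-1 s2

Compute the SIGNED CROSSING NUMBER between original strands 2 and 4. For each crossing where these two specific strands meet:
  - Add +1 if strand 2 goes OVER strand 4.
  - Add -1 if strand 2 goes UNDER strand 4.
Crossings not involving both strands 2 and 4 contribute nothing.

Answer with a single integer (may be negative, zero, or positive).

Answer: 2

Derivation:
Gen 1: crossing 2x3. Both 2&4? no. Sum: 0
Gen 2: 2 over 4. Both 2&4? yes. Contrib: +1. Sum: 1
Gen 3: crossing 3x4. Both 2&4? no. Sum: 1
Gen 4: crossing 3x2. Both 2&4? no. Sum: 1
Gen 5: crossing 1x4. Both 2&4? no. Sum: 1
Gen 6: crossing 1x2. Both 2&4? no. Sum: 1
Gen 7: 4 under 2. Both 2&4? yes. Contrib: +1. Sum: 2
Gen 8: crossing 1x3. Both 2&4? no. Sum: 2
Gen 9: crossing 4x3. Both 2&4? no. Sum: 2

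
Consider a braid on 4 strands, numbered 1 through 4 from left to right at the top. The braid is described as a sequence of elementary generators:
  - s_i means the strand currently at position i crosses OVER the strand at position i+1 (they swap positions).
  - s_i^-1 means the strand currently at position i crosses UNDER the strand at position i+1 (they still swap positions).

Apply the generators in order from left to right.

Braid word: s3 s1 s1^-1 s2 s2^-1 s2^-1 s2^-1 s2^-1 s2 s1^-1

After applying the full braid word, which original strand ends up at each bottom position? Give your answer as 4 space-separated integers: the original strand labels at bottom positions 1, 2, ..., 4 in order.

Gen 1 (s3): strand 3 crosses over strand 4. Perm now: [1 2 4 3]
Gen 2 (s1): strand 1 crosses over strand 2. Perm now: [2 1 4 3]
Gen 3 (s1^-1): strand 2 crosses under strand 1. Perm now: [1 2 4 3]
Gen 4 (s2): strand 2 crosses over strand 4. Perm now: [1 4 2 3]
Gen 5 (s2^-1): strand 4 crosses under strand 2. Perm now: [1 2 4 3]
Gen 6 (s2^-1): strand 2 crosses under strand 4. Perm now: [1 4 2 3]
Gen 7 (s2^-1): strand 4 crosses under strand 2. Perm now: [1 2 4 3]
Gen 8 (s2^-1): strand 2 crosses under strand 4. Perm now: [1 4 2 3]
Gen 9 (s2): strand 4 crosses over strand 2. Perm now: [1 2 4 3]
Gen 10 (s1^-1): strand 1 crosses under strand 2. Perm now: [2 1 4 3]

Answer: 2 1 4 3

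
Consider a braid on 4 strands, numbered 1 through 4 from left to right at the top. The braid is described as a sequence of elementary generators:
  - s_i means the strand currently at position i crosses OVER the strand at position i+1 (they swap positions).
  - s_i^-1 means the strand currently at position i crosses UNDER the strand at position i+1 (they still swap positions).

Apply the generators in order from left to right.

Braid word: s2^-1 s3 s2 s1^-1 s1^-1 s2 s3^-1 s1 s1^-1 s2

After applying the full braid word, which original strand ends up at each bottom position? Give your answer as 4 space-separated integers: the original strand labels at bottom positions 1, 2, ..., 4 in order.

Gen 1 (s2^-1): strand 2 crosses under strand 3. Perm now: [1 3 2 4]
Gen 2 (s3): strand 2 crosses over strand 4. Perm now: [1 3 4 2]
Gen 3 (s2): strand 3 crosses over strand 4. Perm now: [1 4 3 2]
Gen 4 (s1^-1): strand 1 crosses under strand 4. Perm now: [4 1 3 2]
Gen 5 (s1^-1): strand 4 crosses under strand 1. Perm now: [1 4 3 2]
Gen 6 (s2): strand 4 crosses over strand 3. Perm now: [1 3 4 2]
Gen 7 (s3^-1): strand 4 crosses under strand 2. Perm now: [1 3 2 4]
Gen 8 (s1): strand 1 crosses over strand 3. Perm now: [3 1 2 4]
Gen 9 (s1^-1): strand 3 crosses under strand 1. Perm now: [1 3 2 4]
Gen 10 (s2): strand 3 crosses over strand 2. Perm now: [1 2 3 4]

Answer: 1 2 3 4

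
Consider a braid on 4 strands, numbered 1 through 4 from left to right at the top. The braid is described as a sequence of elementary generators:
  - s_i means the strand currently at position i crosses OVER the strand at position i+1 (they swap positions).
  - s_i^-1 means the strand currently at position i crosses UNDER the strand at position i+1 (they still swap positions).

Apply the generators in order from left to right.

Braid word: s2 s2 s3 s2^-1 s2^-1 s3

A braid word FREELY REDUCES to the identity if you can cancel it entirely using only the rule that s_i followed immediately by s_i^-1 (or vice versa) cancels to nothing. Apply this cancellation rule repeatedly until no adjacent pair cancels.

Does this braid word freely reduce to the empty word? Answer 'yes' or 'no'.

Answer: no

Derivation:
Gen 1 (s2): push. Stack: [s2]
Gen 2 (s2): push. Stack: [s2 s2]
Gen 3 (s3): push. Stack: [s2 s2 s3]
Gen 4 (s2^-1): push. Stack: [s2 s2 s3 s2^-1]
Gen 5 (s2^-1): push. Stack: [s2 s2 s3 s2^-1 s2^-1]
Gen 6 (s3): push. Stack: [s2 s2 s3 s2^-1 s2^-1 s3]
Reduced word: s2 s2 s3 s2^-1 s2^-1 s3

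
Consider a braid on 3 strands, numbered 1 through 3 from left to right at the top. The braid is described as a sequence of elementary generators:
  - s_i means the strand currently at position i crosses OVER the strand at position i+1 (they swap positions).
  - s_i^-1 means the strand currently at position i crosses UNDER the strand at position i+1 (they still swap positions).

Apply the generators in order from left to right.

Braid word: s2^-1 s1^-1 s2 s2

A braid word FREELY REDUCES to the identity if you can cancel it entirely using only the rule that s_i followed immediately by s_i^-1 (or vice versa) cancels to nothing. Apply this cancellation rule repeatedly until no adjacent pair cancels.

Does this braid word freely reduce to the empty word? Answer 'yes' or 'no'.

Gen 1 (s2^-1): push. Stack: [s2^-1]
Gen 2 (s1^-1): push. Stack: [s2^-1 s1^-1]
Gen 3 (s2): push. Stack: [s2^-1 s1^-1 s2]
Gen 4 (s2): push. Stack: [s2^-1 s1^-1 s2 s2]
Reduced word: s2^-1 s1^-1 s2 s2

Answer: no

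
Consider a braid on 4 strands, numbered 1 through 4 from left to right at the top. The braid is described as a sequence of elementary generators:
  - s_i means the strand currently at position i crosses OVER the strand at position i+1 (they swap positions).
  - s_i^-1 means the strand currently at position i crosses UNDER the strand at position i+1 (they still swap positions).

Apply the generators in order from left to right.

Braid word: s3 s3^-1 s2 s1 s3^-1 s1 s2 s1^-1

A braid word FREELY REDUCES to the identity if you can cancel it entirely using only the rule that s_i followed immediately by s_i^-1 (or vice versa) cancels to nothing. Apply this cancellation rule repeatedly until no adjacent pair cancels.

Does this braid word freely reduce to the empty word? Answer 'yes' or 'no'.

Answer: no

Derivation:
Gen 1 (s3): push. Stack: [s3]
Gen 2 (s3^-1): cancels prior s3. Stack: []
Gen 3 (s2): push. Stack: [s2]
Gen 4 (s1): push. Stack: [s2 s1]
Gen 5 (s3^-1): push. Stack: [s2 s1 s3^-1]
Gen 6 (s1): push. Stack: [s2 s1 s3^-1 s1]
Gen 7 (s2): push. Stack: [s2 s1 s3^-1 s1 s2]
Gen 8 (s1^-1): push. Stack: [s2 s1 s3^-1 s1 s2 s1^-1]
Reduced word: s2 s1 s3^-1 s1 s2 s1^-1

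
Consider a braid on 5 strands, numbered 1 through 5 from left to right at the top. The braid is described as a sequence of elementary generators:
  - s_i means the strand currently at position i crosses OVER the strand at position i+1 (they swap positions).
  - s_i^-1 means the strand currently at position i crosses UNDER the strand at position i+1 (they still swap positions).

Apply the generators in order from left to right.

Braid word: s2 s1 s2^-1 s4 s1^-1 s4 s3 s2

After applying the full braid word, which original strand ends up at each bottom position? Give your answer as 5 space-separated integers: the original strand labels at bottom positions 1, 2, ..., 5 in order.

Answer: 2 4 3 1 5

Derivation:
Gen 1 (s2): strand 2 crosses over strand 3. Perm now: [1 3 2 4 5]
Gen 2 (s1): strand 1 crosses over strand 3. Perm now: [3 1 2 4 5]
Gen 3 (s2^-1): strand 1 crosses under strand 2. Perm now: [3 2 1 4 5]
Gen 4 (s4): strand 4 crosses over strand 5. Perm now: [3 2 1 5 4]
Gen 5 (s1^-1): strand 3 crosses under strand 2. Perm now: [2 3 1 5 4]
Gen 6 (s4): strand 5 crosses over strand 4. Perm now: [2 3 1 4 5]
Gen 7 (s3): strand 1 crosses over strand 4. Perm now: [2 3 4 1 5]
Gen 8 (s2): strand 3 crosses over strand 4. Perm now: [2 4 3 1 5]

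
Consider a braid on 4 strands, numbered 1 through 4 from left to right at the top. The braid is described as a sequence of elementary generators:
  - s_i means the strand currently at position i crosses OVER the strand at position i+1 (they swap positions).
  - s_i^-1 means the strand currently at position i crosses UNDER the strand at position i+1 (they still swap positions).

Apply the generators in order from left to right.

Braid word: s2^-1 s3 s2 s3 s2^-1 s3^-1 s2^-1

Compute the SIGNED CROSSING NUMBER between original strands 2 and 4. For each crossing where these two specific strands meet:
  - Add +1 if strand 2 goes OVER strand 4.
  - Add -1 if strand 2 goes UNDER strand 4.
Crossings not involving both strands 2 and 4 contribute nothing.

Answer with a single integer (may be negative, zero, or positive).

Gen 1: crossing 2x3. Both 2&4? no. Sum: 0
Gen 2: 2 over 4. Both 2&4? yes. Contrib: +1. Sum: 1
Gen 3: crossing 3x4. Both 2&4? no. Sum: 1
Gen 4: crossing 3x2. Both 2&4? no. Sum: 1
Gen 5: 4 under 2. Both 2&4? yes. Contrib: +1. Sum: 2
Gen 6: crossing 4x3. Both 2&4? no. Sum: 2
Gen 7: crossing 2x3. Both 2&4? no. Sum: 2

Answer: 2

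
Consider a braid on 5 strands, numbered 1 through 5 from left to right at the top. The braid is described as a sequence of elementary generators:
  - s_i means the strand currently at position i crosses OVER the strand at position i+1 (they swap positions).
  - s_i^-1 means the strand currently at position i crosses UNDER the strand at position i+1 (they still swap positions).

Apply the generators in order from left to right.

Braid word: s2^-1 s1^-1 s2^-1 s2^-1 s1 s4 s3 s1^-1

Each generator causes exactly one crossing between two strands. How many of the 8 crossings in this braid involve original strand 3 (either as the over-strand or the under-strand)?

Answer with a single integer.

Gen 1: crossing 2x3. Involves strand 3? yes. Count so far: 1
Gen 2: crossing 1x3. Involves strand 3? yes. Count so far: 2
Gen 3: crossing 1x2. Involves strand 3? no. Count so far: 2
Gen 4: crossing 2x1. Involves strand 3? no. Count so far: 2
Gen 5: crossing 3x1. Involves strand 3? yes. Count so far: 3
Gen 6: crossing 4x5. Involves strand 3? no. Count so far: 3
Gen 7: crossing 2x5. Involves strand 3? no. Count so far: 3
Gen 8: crossing 1x3. Involves strand 3? yes. Count so far: 4

Answer: 4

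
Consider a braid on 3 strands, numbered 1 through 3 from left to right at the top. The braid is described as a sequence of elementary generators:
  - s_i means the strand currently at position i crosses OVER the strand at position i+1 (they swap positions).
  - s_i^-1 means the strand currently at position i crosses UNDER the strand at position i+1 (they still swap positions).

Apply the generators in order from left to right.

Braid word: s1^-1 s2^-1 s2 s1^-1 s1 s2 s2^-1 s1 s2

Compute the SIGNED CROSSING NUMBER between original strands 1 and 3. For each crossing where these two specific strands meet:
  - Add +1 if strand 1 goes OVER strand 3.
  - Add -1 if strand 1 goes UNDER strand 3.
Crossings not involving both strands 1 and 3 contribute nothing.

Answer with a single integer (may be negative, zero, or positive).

Answer: 0

Derivation:
Gen 1: crossing 1x2. Both 1&3? no. Sum: 0
Gen 2: 1 under 3. Both 1&3? yes. Contrib: -1. Sum: -1
Gen 3: 3 over 1. Both 1&3? yes. Contrib: -1. Sum: -2
Gen 4: crossing 2x1. Both 1&3? no. Sum: -2
Gen 5: crossing 1x2. Both 1&3? no. Sum: -2
Gen 6: 1 over 3. Both 1&3? yes. Contrib: +1. Sum: -1
Gen 7: 3 under 1. Both 1&3? yes. Contrib: +1. Sum: 0
Gen 8: crossing 2x1. Both 1&3? no. Sum: 0
Gen 9: crossing 2x3. Both 1&3? no. Sum: 0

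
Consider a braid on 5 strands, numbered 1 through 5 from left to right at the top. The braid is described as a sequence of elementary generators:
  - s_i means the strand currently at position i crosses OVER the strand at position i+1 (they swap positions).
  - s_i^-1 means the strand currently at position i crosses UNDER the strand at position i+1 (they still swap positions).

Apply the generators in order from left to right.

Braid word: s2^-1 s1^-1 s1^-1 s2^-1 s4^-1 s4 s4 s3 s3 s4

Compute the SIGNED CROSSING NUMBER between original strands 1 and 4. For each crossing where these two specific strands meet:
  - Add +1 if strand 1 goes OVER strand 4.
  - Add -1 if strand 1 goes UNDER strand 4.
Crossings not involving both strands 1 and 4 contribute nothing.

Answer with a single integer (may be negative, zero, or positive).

Gen 1: crossing 2x3. Both 1&4? no. Sum: 0
Gen 2: crossing 1x3. Both 1&4? no. Sum: 0
Gen 3: crossing 3x1. Both 1&4? no. Sum: 0
Gen 4: crossing 3x2. Both 1&4? no. Sum: 0
Gen 5: crossing 4x5. Both 1&4? no. Sum: 0
Gen 6: crossing 5x4. Both 1&4? no. Sum: 0
Gen 7: crossing 4x5. Both 1&4? no. Sum: 0
Gen 8: crossing 3x5. Both 1&4? no. Sum: 0
Gen 9: crossing 5x3. Both 1&4? no. Sum: 0
Gen 10: crossing 5x4. Both 1&4? no. Sum: 0

Answer: 0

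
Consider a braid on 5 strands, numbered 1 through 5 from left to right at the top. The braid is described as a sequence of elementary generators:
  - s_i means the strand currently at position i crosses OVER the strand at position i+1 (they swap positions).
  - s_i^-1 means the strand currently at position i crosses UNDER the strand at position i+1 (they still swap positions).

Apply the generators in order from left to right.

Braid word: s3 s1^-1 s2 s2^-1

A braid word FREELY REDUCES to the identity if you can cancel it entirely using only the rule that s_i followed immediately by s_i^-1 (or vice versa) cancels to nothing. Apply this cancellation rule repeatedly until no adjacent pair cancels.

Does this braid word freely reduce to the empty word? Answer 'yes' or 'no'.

Gen 1 (s3): push. Stack: [s3]
Gen 2 (s1^-1): push. Stack: [s3 s1^-1]
Gen 3 (s2): push. Stack: [s3 s1^-1 s2]
Gen 4 (s2^-1): cancels prior s2. Stack: [s3 s1^-1]
Reduced word: s3 s1^-1

Answer: no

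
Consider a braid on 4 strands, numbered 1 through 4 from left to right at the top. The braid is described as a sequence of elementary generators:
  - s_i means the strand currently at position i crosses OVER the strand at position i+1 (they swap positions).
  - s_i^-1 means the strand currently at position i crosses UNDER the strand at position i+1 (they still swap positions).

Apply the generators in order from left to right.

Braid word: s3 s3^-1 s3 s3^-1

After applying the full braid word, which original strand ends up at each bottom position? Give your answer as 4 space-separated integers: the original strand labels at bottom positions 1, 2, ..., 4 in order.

Gen 1 (s3): strand 3 crosses over strand 4. Perm now: [1 2 4 3]
Gen 2 (s3^-1): strand 4 crosses under strand 3. Perm now: [1 2 3 4]
Gen 3 (s3): strand 3 crosses over strand 4. Perm now: [1 2 4 3]
Gen 4 (s3^-1): strand 4 crosses under strand 3. Perm now: [1 2 3 4]

Answer: 1 2 3 4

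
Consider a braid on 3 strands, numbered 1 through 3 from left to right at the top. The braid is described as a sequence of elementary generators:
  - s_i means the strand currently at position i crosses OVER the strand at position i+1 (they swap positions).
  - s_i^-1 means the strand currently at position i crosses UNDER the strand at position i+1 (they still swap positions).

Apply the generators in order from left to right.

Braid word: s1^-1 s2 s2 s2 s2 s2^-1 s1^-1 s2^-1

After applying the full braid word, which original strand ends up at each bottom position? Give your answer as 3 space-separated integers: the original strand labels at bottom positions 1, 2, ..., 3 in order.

Answer: 3 1 2

Derivation:
Gen 1 (s1^-1): strand 1 crosses under strand 2. Perm now: [2 1 3]
Gen 2 (s2): strand 1 crosses over strand 3. Perm now: [2 3 1]
Gen 3 (s2): strand 3 crosses over strand 1. Perm now: [2 1 3]
Gen 4 (s2): strand 1 crosses over strand 3. Perm now: [2 3 1]
Gen 5 (s2): strand 3 crosses over strand 1. Perm now: [2 1 3]
Gen 6 (s2^-1): strand 1 crosses under strand 3. Perm now: [2 3 1]
Gen 7 (s1^-1): strand 2 crosses under strand 3. Perm now: [3 2 1]
Gen 8 (s2^-1): strand 2 crosses under strand 1. Perm now: [3 1 2]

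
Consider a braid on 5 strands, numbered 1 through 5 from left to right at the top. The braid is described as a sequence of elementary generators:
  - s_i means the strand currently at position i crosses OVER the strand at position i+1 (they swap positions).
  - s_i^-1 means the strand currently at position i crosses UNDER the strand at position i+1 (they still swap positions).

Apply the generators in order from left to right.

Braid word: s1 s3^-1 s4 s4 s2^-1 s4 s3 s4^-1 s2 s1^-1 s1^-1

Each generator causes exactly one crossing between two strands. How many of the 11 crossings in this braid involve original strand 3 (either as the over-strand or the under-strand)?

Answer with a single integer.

Gen 1: crossing 1x2. Involves strand 3? no. Count so far: 0
Gen 2: crossing 3x4. Involves strand 3? yes. Count so far: 1
Gen 3: crossing 3x5. Involves strand 3? yes. Count so far: 2
Gen 4: crossing 5x3. Involves strand 3? yes. Count so far: 3
Gen 5: crossing 1x4. Involves strand 3? no. Count so far: 3
Gen 6: crossing 3x5. Involves strand 3? yes. Count so far: 4
Gen 7: crossing 1x5. Involves strand 3? no. Count so far: 4
Gen 8: crossing 1x3. Involves strand 3? yes. Count so far: 5
Gen 9: crossing 4x5. Involves strand 3? no. Count so far: 5
Gen 10: crossing 2x5. Involves strand 3? no. Count so far: 5
Gen 11: crossing 5x2. Involves strand 3? no. Count so far: 5

Answer: 5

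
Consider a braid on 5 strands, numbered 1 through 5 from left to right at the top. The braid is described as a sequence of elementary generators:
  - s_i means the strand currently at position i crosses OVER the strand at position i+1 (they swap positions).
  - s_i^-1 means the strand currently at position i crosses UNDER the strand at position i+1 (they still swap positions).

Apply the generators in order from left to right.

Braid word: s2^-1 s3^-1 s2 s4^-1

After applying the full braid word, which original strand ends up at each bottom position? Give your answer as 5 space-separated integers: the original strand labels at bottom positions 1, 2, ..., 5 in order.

Gen 1 (s2^-1): strand 2 crosses under strand 3. Perm now: [1 3 2 4 5]
Gen 2 (s3^-1): strand 2 crosses under strand 4. Perm now: [1 3 4 2 5]
Gen 3 (s2): strand 3 crosses over strand 4. Perm now: [1 4 3 2 5]
Gen 4 (s4^-1): strand 2 crosses under strand 5. Perm now: [1 4 3 5 2]

Answer: 1 4 3 5 2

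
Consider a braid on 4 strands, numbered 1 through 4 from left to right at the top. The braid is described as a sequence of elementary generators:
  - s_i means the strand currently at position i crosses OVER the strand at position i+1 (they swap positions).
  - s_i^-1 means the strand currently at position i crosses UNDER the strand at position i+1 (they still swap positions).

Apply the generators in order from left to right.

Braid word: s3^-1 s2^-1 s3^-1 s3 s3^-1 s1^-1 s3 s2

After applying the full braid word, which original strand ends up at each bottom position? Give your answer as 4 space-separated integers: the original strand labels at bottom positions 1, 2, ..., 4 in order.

Answer: 4 2 1 3

Derivation:
Gen 1 (s3^-1): strand 3 crosses under strand 4. Perm now: [1 2 4 3]
Gen 2 (s2^-1): strand 2 crosses under strand 4. Perm now: [1 4 2 3]
Gen 3 (s3^-1): strand 2 crosses under strand 3. Perm now: [1 4 3 2]
Gen 4 (s3): strand 3 crosses over strand 2. Perm now: [1 4 2 3]
Gen 5 (s3^-1): strand 2 crosses under strand 3. Perm now: [1 4 3 2]
Gen 6 (s1^-1): strand 1 crosses under strand 4. Perm now: [4 1 3 2]
Gen 7 (s3): strand 3 crosses over strand 2. Perm now: [4 1 2 3]
Gen 8 (s2): strand 1 crosses over strand 2. Perm now: [4 2 1 3]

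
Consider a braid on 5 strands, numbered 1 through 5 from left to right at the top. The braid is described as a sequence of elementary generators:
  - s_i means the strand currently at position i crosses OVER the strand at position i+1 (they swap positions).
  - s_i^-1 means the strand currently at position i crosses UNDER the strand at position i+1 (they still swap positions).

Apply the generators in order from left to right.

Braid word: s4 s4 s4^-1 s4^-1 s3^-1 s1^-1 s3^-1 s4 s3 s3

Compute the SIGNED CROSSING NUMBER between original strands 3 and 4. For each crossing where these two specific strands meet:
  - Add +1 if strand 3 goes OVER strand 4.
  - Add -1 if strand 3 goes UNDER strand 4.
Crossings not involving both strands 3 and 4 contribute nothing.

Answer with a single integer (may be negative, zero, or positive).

Gen 1: crossing 4x5. Both 3&4? no. Sum: 0
Gen 2: crossing 5x4. Both 3&4? no. Sum: 0
Gen 3: crossing 4x5. Both 3&4? no. Sum: 0
Gen 4: crossing 5x4. Both 3&4? no. Sum: 0
Gen 5: 3 under 4. Both 3&4? yes. Contrib: -1. Sum: -1
Gen 6: crossing 1x2. Both 3&4? no. Sum: -1
Gen 7: 4 under 3. Both 3&4? yes. Contrib: +1. Sum: 0
Gen 8: crossing 4x5. Both 3&4? no. Sum: 0
Gen 9: crossing 3x5. Both 3&4? no. Sum: 0
Gen 10: crossing 5x3. Both 3&4? no. Sum: 0

Answer: 0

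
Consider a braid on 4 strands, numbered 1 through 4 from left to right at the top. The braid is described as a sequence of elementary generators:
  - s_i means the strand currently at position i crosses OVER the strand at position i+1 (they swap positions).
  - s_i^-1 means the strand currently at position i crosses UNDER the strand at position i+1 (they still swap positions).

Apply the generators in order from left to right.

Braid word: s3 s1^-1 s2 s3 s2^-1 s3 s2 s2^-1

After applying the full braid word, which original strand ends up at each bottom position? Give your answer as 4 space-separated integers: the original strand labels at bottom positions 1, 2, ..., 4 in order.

Answer: 2 3 1 4

Derivation:
Gen 1 (s3): strand 3 crosses over strand 4. Perm now: [1 2 4 3]
Gen 2 (s1^-1): strand 1 crosses under strand 2. Perm now: [2 1 4 3]
Gen 3 (s2): strand 1 crosses over strand 4. Perm now: [2 4 1 3]
Gen 4 (s3): strand 1 crosses over strand 3. Perm now: [2 4 3 1]
Gen 5 (s2^-1): strand 4 crosses under strand 3. Perm now: [2 3 4 1]
Gen 6 (s3): strand 4 crosses over strand 1. Perm now: [2 3 1 4]
Gen 7 (s2): strand 3 crosses over strand 1. Perm now: [2 1 3 4]
Gen 8 (s2^-1): strand 1 crosses under strand 3. Perm now: [2 3 1 4]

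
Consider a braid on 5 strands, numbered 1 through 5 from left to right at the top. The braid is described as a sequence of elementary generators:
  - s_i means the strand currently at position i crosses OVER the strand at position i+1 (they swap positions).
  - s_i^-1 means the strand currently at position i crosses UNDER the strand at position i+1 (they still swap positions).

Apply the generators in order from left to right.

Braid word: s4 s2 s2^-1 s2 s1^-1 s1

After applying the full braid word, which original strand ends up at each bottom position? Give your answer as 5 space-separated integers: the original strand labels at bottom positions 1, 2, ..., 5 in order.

Answer: 1 3 2 5 4

Derivation:
Gen 1 (s4): strand 4 crosses over strand 5. Perm now: [1 2 3 5 4]
Gen 2 (s2): strand 2 crosses over strand 3. Perm now: [1 3 2 5 4]
Gen 3 (s2^-1): strand 3 crosses under strand 2. Perm now: [1 2 3 5 4]
Gen 4 (s2): strand 2 crosses over strand 3. Perm now: [1 3 2 5 4]
Gen 5 (s1^-1): strand 1 crosses under strand 3. Perm now: [3 1 2 5 4]
Gen 6 (s1): strand 3 crosses over strand 1. Perm now: [1 3 2 5 4]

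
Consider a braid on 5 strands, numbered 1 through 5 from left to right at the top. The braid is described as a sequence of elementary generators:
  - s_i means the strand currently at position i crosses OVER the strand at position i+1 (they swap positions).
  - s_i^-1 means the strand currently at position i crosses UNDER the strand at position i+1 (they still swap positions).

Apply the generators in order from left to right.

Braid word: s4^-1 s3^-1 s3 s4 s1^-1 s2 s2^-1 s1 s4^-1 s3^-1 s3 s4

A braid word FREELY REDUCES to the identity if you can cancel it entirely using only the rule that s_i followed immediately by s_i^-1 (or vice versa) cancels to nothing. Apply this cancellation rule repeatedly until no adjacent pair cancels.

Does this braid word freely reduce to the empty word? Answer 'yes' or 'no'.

Answer: yes

Derivation:
Gen 1 (s4^-1): push. Stack: [s4^-1]
Gen 2 (s3^-1): push. Stack: [s4^-1 s3^-1]
Gen 3 (s3): cancels prior s3^-1. Stack: [s4^-1]
Gen 4 (s4): cancels prior s4^-1. Stack: []
Gen 5 (s1^-1): push. Stack: [s1^-1]
Gen 6 (s2): push. Stack: [s1^-1 s2]
Gen 7 (s2^-1): cancels prior s2. Stack: [s1^-1]
Gen 8 (s1): cancels prior s1^-1. Stack: []
Gen 9 (s4^-1): push. Stack: [s4^-1]
Gen 10 (s3^-1): push. Stack: [s4^-1 s3^-1]
Gen 11 (s3): cancels prior s3^-1. Stack: [s4^-1]
Gen 12 (s4): cancels prior s4^-1. Stack: []
Reduced word: (empty)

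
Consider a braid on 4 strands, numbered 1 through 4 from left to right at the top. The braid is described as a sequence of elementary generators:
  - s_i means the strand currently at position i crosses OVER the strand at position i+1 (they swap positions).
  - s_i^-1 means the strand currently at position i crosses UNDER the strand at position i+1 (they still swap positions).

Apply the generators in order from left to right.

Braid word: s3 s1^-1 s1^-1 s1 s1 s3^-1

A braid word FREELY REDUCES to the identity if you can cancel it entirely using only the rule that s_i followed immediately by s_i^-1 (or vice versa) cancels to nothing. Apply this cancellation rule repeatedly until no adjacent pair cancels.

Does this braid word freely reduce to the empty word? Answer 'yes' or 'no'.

Answer: yes

Derivation:
Gen 1 (s3): push. Stack: [s3]
Gen 2 (s1^-1): push. Stack: [s3 s1^-1]
Gen 3 (s1^-1): push. Stack: [s3 s1^-1 s1^-1]
Gen 4 (s1): cancels prior s1^-1. Stack: [s3 s1^-1]
Gen 5 (s1): cancels prior s1^-1. Stack: [s3]
Gen 6 (s3^-1): cancels prior s3. Stack: []
Reduced word: (empty)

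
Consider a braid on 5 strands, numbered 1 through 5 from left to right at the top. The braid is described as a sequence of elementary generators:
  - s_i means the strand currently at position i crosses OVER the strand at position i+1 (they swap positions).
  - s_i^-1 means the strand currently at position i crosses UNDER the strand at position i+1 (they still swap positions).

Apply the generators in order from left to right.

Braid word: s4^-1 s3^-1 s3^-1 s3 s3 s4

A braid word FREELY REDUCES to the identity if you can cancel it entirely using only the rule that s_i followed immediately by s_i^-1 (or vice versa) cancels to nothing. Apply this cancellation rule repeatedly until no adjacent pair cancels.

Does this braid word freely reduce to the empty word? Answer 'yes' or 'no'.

Answer: yes

Derivation:
Gen 1 (s4^-1): push. Stack: [s4^-1]
Gen 2 (s3^-1): push. Stack: [s4^-1 s3^-1]
Gen 3 (s3^-1): push. Stack: [s4^-1 s3^-1 s3^-1]
Gen 4 (s3): cancels prior s3^-1. Stack: [s4^-1 s3^-1]
Gen 5 (s3): cancels prior s3^-1. Stack: [s4^-1]
Gen 6 (s4): cancels prior s4^-1. Stack: []
Reduced word: (empty)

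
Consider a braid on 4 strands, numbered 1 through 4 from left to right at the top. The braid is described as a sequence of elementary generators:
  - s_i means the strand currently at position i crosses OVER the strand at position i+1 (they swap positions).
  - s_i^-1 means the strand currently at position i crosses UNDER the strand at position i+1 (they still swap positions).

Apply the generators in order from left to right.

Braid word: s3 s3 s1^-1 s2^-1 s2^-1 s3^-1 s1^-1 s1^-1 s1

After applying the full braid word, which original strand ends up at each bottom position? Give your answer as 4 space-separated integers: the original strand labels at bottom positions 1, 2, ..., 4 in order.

Gen 1 (s3): strand 3 crosses over strand 4. Perm now: [1 2 4 3]
Gen 2 (s3): strand 4 crosses over strand 3. Perm now: [1 2 3 4]
Gen 3 (s1^-1): strand 1 crosses under strand 2. Perm now: [2 1 3 4]
Gen 4 (s2^-1): strand 1 crosses under strand 3. Perm now: [2 3 1 4]
Gen 5 (s2^-1): strand 3 crosses under strand 1. Perm now: [2 1 3 4]
Gen 6 (s3^-1): strand 3 crosses under strand 4. Perm now: [2 1 4 3]
Gen 7 (s1^-1): strand 2 crosses under strand 1. Perm now: [1 2 4 3]
Gen 8 (s1^-1): strand 1 crosses under strand 2. Perm now: [2 1 4 3]
Gen 9 (s1): strand 2 crosses over strand 1. Perm now: [1 2 4 3]

Answer: 1 2 4 3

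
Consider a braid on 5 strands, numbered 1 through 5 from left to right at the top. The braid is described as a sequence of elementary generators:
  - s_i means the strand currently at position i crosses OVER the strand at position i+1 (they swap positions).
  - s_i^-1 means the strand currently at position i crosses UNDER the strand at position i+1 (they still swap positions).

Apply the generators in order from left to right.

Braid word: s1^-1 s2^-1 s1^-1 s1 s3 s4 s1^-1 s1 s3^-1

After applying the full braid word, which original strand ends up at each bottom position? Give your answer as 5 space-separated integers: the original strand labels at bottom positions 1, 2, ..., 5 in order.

Answer: 2 3 5 4 1

Derivation:
Gen 1 (s1^-1): strand 1 crosses under strand 2. Perm now: [2 1 3 4 5]
Gen 2 (s2^-1): strand 1 crosses under strand 3. Perm now: [2 3 1 4 5]
Gen 3 (s1^-1): strand 2 crosses under strand 3. Perm now: [3 2 1 4 5]
Gen 4 (s1): strand 3 crosses over strand 2. Perm now: [2 3 1 4 5]
Gen 5 (s3): strand 1 crosses over strand 4. Perm now: [2 3 4 1 5]
Gen 6 (s4): strand 1 crosses over strand 5. Perm now: [2 3 4 5 1]
Gen 7 (s1^-1): strand 2 crosses under strand 3. Perm now: [3 2 4 5 1]
Gen 8 (s1): strand 3 crosses over strand 2. Perm now: [2 3 4 5 1]
Gen 9 (s3^-1): strand 4 crosses under strand 5. Perm now: [2 3 5 4 1]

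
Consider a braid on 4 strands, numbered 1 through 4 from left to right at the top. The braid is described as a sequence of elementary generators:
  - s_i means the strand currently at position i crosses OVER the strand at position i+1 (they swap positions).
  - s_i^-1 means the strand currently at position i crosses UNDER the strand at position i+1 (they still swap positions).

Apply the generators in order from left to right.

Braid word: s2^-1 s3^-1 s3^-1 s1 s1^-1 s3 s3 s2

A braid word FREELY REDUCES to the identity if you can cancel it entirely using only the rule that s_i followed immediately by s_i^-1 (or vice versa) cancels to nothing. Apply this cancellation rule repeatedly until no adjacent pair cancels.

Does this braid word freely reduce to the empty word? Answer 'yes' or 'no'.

Gen 1 (s2^-1): push. Stack: [s2^-1]
Gen 2 (s3^-1): push. Stack: [s2^-1 s3^-1]
Gen 3 (s3^-1): push. Stack: [s2^-1 s3^-1 s3^-1]
Gen 4 (s1): push. Stack: [s2^-1 s3^-1 s3^-1 s1]
Gen 5 (s1^-1): cancels prior s1. Stack: [s2^-1 s3^-1 s3^-1]
Gen 6 (s3): cancels prior s3^-1. Stack: [s2^-1 s3^-1]
Gen 7 (s3): cancels prior s3^-1. Stack: [s2^-1]
Gen 8 (s2): cancels prior s2^-1. Stack: []
Reduced word: (empty)

Answer: yes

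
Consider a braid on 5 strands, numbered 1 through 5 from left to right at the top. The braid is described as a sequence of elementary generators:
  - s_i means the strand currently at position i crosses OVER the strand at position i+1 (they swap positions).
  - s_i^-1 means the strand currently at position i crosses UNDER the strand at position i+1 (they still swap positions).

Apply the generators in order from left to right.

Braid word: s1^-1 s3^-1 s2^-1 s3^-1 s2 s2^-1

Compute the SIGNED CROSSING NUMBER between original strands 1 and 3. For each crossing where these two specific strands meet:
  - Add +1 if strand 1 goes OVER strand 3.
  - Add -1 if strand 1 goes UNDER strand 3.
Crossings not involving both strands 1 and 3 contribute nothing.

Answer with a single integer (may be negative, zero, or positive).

Answer: -1

Derivation:
Gen 1: crossing 1x2. Both 1&3? no. Sum: 0
Gen 2: crossing 3x4. Both 1&3? no. Sum: 0
Gen 3: crossing 1x4. Both 1&3? no. Sum: 0
Gen 4: 1 under 3. Both 1&3? yes. Contrib: -1. Sum: -1
Gen 5: crossing 4x3. Both 1&3? no. Sum: -1
Gen 6: crossing 3x4. Both 1&3? no. Sum: -1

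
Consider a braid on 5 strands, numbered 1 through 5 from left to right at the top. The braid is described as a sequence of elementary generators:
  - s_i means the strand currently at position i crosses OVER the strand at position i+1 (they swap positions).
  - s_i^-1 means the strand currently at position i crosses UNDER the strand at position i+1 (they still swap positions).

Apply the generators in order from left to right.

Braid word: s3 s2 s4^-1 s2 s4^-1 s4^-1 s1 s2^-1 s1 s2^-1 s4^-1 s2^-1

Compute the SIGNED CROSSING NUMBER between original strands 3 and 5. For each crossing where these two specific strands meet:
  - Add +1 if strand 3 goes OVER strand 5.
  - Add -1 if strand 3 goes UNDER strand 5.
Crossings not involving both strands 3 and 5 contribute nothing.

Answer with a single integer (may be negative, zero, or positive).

Gen 1: crossing 3x4. Both 3&5? no. Sum: 0
Gen 2: crossing 2x4. Both 3&5? no. Sum: 0
Gen 3: 3 under 5. Both 3&5? yes. Contrib: -1. Sum: -1
Gen 4: crossing 4x2. Both 3&5? no. Sum: -1
Gen 5: 5 under 3. Both 3&5? yes. Contrib: +1. Sum: 0
Gen 6: 3 under 5. Both 3&5? yes. Contrib: -1. Sum: -1
Gen 7: crossing 1x2. Both 3&5? no. Sum: -1
Gen 8: crossing 1x4. Both 3&5? no. Sum: -1
Gen 9: crossing 2x4. Both 3&5? no. Sum: -1
Gen 10: crossing 2x1. Both 3&5? no. Sum: -1
Gen 11: 5 under 3. Both 3&5? yes. Contrib: +1. Sum: 0
Gen 12: crossing 1x2. Both 3&5? no. Sum: 0

Answer: 0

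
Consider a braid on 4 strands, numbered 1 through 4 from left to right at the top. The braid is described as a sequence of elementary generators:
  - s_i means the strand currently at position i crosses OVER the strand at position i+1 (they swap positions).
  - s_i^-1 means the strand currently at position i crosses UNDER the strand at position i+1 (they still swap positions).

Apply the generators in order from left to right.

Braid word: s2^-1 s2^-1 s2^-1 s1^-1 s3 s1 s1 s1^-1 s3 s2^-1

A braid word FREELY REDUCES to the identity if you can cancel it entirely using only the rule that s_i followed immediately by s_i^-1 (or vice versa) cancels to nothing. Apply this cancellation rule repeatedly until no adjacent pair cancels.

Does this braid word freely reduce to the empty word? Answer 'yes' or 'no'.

Gen 1 (s2^-1): push. Stack: [s2^-1]
Gen 2 (s2^-1): push. Stack: [s2^-1 s2^-1]
Gen 3 (s2^-1): push. Stack: [s2^-1 s2^-1 s2^-1]
Gen 4 (s1^-1): push. Stack: [s2^-1 s2^-1 s2^-1 s1^-1]
Gen 5 (s3): push. Stack: [s2^-1 s2^-1 s2^-1 s1^-1 s3]
Gen 6 (s1): push. Stack: [s2^-1 s2^-1 s2^-1 s1^-1 s3 s1]
Gen 7 (s1): push. Stack: [s2^-1 s2^-1 s2^-1 s1^-1 s3 s1 s1]
Gen 8 (s1^-1): cancels prior s1. Stack: [s2^-1 s2^-1 s2^-1 s1^-1 s3 s1]
Gen 9 (s3): push. Stack: [s2^-1 s2^-1 s2^-1 s1^-1 s3 s1 s3]
Gen 10 (s2^-1): push. Stack: [s2^-1 s2^-1 s2^-1 s1^-1 s3 s1 s3 s2^-1]
Reduced word: s2^-1 s2^-1 s2^-1 s1^-1 s3 s1 s3 s2^-1

Answer: no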